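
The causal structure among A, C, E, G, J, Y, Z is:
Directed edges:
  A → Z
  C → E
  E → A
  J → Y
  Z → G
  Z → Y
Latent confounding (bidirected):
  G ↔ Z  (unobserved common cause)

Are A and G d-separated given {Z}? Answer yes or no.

Bayes-Ball from A | {Z} reaches {C,E,G}.
G ∈ reach(A|{Z}) ⇒ A ⊥̸ G | {Z}.

No — A and G are d-connected given {Z}.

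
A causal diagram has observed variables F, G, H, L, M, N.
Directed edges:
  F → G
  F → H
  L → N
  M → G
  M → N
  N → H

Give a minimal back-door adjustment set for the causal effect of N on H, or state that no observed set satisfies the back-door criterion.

desc(N)\{N}={H}; candidates ⊆ {F,G,L,M}.
∅: N⊥H given ∅ in G with N→· removed — back-door holds.

N→H: minimal back-door set ∅.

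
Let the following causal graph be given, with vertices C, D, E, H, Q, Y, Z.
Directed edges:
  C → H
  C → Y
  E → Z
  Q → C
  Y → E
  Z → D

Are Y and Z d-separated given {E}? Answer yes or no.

Yes — Y ⊥ Z | {E}.

Bayes-Ball from Y | {E} reaches {C,H,Q}.
Z ∉ reach(Y|{E}) ⇒ Y ⊥ Z | {E}.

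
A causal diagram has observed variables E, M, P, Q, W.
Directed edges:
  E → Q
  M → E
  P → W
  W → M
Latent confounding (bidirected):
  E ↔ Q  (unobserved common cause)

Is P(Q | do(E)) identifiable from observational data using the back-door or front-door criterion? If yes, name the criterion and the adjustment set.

P(Q|do(E)): not identifiable (no BD/FD set).

desc(E)\{E}={Q}; candidates ⊆ {M,P,W}.
E↔Q: latent back-door arc(s) into E.
size 0: {}; under {} E still reaches {M,P,Q,W} ∋ Q.
size 1: {M}, {P}, {W}; under {M} E still reaches {Q} ∋ Q.
size 2: {M,P}, {M,W}, {P,W}; under {M,P} E still reaches {Q} ∋ Q.
E↔Q cannot be blocked by any observed set — no back-door set.
No mediator lies on a directed E→…→Q path.
Neither criterion identifies P(Q|do(E)) in this graph.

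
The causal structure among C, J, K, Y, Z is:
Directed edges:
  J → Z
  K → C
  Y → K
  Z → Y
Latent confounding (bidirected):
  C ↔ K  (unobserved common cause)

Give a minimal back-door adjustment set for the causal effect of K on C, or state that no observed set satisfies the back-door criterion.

desc(K)\{K}={C}; candidates ⊆ {J,Y,Z}.
K↔C: latent back-door arc(s) into K.
size 0: {}; under {} K still reaches {C,J,Y,Z} ∋ C.
size 1: {J}, {Y}, {Z}; under {J} K still reaches {C,Y,Z} ∋ C.
size 2: {J,Y}, {J,Z}, {Y,Z}; under {J,Y} K still reaches {C} ∋ C.
K↔C cannot be blocked by any observed set — no back-door set.

K→C: no observed back-door set.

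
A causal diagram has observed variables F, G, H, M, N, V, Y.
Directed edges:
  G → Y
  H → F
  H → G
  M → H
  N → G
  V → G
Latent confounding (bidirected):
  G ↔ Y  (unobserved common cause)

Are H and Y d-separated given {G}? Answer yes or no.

No — H and Y are d-connected given {G}.

Bayes-Ball from H | {G} reaches {F,M,N,V,Y}.
Y ∈ reach(H|{G}) ⇒ H ⊥̸ Y | {G}.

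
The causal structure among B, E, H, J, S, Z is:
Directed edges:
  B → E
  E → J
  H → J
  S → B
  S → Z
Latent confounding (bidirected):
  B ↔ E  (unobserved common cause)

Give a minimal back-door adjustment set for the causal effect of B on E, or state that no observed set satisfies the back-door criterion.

B→E: no observed back-door set.

desc(B)\{B}={E,J}; candidates ⊆ {H,S,Z}.
B↔E: latent back-door arc(s) into B.
size 0: {}; under {} B still reaches {E,J,S,Z} ∋ E.
size 1: {H}, {S}, {Z}; under {H} B still reaches {E,J,S,Z} ∋ E.
size 2: {H,S}, {H,Z}, {S,Z}; under {H,S} B still reaches {E,J} ∋ E.
B↔E cannot be blocked by any observed set — no back-door set.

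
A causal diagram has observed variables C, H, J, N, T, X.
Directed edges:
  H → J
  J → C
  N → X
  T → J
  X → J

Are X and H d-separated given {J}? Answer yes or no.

Bayes-Ball from X | {J} reaches {H,N,T}.
H ∈ reach(X|{J}) ⇒ X ⊥̸ H | {J}.

No — X and H are d-connected given {J}.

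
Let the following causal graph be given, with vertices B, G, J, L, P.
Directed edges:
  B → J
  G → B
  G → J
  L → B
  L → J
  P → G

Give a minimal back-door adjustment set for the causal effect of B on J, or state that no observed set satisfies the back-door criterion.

desc(B)\{B}={J}; candidates ⊆ {G,L,P}.
size 0: {}; under {} B still reaches {G,J,L,P} ∋ J.
size 1: {G}, {L}, {P}; under {G} B still reaches {J,L} ∋ J.
{G,L}: B⊥J given {G,L} in G with B→· removed — back-door holds.

B→J: minimal back-door set {G, L}.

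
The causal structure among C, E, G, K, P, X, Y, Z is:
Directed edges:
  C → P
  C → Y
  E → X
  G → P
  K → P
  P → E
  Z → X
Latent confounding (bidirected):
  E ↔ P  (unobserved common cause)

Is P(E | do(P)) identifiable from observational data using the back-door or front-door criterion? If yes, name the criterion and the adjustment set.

P(E|do(P)): not identifiable (no BD/FD set).

desc(P)\{P}={E,X}; candidates ⊆ {C,G,K,Y,Z}.
P↔E: latent back-door arc(s) into P.
size 0: {}; under {} P still reaches {C,E,G,K,X,Y} ∋ E.
size 1: {C}, {G}, {K} …(+2); under {C} P still reaches {E,G,K,X} ∋ E.
size 2: {C,G}, {C,K}, {C,Y} …(+7); under {C,G} P still reaches {E,K,X} ∋ E.
P↔E cannot be blocked by any observed set — no back-door set.
No mediator lies on a directed P→…→E path.
Neither criterion identifies P(E|do(P)) in this graph.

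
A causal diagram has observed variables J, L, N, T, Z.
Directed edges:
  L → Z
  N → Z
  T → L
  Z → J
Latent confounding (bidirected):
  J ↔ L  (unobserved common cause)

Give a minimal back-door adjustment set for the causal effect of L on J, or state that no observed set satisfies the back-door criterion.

L→J: no observed back-door set.

desc(L)\{L}={J,Z}; candidates ⊆ {N,T}.
L↔J: latent back-door arc(s) into L.
size 0: {}; under {} L still reaches {J,T} ∋ J.
size 1: {N}, {T}; under {N} L still reaches {J,T} ∋ J.
size 2: {N,T}; under {N,T} L still reaches {J} ∋ J.
L↔J cannot be blocked by any observed set — no back-door set.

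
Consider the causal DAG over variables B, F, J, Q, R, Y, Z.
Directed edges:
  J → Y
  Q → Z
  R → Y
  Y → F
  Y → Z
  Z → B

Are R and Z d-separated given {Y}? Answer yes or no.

Bayes-Ball from R | {Y} reaches {J}.
Z ∉ reach(R|{Y}) ⇒ R ⊥ Z | {Y}.

Yes — R ⊥ Z | {Y}.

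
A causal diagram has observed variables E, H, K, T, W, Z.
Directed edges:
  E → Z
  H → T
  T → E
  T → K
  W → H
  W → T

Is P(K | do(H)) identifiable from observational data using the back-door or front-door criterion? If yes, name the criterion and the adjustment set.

P(K|do(H)): backdoor, adjust for {W}.

desc(H)\{H}={E,K,T,Z}; candidates ⊆ {W}.
size 0: {}; under {} H still reaches {E,K,T,W,Z} ∋ K.
{W}: H⊥K given {W} in G with H→· removed — back-door holds.
P(K|do(H)) = Σ_{W} P(K|H,W)·P(W).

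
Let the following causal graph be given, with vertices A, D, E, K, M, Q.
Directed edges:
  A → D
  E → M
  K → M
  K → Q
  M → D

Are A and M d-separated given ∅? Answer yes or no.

Yes — A ⊥ M | ∅.

Bayes-Ball from A | ∅ reaches {D}.
M ∉ reach(A|∅) ⇒ A ⊥ M | ∅.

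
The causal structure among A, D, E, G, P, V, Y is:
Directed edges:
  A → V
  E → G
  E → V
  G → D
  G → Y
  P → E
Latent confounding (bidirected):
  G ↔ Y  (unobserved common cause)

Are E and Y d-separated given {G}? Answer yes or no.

No — E and Y are d-connected given {G}.

Bayes-Ball from E | {G} reaches {P,V,Y}.
Y ∈ reach(E|{G}) ⇒ E ⊥̸ Y | {G}.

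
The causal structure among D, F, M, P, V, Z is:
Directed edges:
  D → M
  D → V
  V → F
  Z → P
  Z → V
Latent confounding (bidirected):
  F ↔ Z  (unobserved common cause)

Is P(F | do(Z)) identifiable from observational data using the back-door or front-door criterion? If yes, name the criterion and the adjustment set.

desc(Z)\{Z}={F,P,V}; candidates ⊆ {D,M}.
Z↔F: latent back-door arc(s) into Z.
size 0: {}; under {} Z still reaches {F} ∋ F.
size 1: {D}, {M}; under {D} Z still reaches {F} ∋ F.
size 2: {D,M}; under {D,M} Z still reaches {F} ∋ F.
Z↔F cannot be blocked by any observed set — no back-door set.
{V}: (i) intercepts every directed Z→F path; (ii) no back-door Z→{V}; (iii) {Z} blocks every back-door {V}→F. Front-door holds.
P(F|do(Z)) = Σ_{V} P(V|Z) Σ_{Z'} P(F|V,Z')P(Z').

P(F|do(Z)): frontdoor, adjust for {V}.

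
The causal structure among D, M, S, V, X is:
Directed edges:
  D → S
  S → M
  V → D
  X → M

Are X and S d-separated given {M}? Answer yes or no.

No — X and S are d-connected given {M}.

Bayes-Ball from X | {M} reaches {D,S,V}.
S ∈ reach(X|{M}) ⇒ X ⊥̸ S | {M}.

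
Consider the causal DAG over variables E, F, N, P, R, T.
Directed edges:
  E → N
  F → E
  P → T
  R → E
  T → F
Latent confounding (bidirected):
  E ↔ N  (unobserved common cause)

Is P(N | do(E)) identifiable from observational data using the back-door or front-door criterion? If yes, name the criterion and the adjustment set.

P(N|do(E)): not identifiable (no BD/FD set).

desc(E)\{E}={N}; candidates ⊆ {F,P,R,T}.
E↔N: latent back-door arc(s) into E.
size 0: {}; under {} E still reaches {F,N,P,R,T} ∋ N.
size 1: {F}, {P}, {R} …(+1); under {F} E still reaches {N,R} ∋ N.
size 2: {F,P}, {F,R}, {F,T} …(+3); under {F,P} E still reaches {N,R} ∋ N.
E↔N cannot be blocked by any observed set — no back-door set.
No mediator lies on a directed E→…→N path.
Neither criterion identifies P(N|do(E)) in this graph.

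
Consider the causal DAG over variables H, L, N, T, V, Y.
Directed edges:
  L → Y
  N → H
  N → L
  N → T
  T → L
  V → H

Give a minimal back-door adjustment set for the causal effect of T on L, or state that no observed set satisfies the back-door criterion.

T→L: minimal back-door set {N}.

desc(T)\{T}={L,Y}; candidates ⊆ {H,N,V}.
size 0: {}; under {} T still reaches {H,L,N,Y} ∋ L.
{N}: T⊥L given {N} in G with T→· removed — back-door holds.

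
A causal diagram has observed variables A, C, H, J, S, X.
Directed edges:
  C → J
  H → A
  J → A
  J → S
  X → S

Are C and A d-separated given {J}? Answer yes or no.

Yes — C ⊥ A | {J}.

Bayes-Ball from C | {J} reaches ∅.
A ∉ reach(C|{J}) ⇒ C ⊥ A | {J}.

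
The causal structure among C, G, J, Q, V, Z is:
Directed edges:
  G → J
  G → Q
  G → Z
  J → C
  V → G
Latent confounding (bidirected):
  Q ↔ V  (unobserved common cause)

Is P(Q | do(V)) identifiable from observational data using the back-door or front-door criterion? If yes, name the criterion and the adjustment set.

P(Q|do(V)): frontdoor, adjust for {G}.

desc(V)\{V}={C,G,J,Q,Z}; candidates ⊆ {—}.
V↔Q: latent back-door arc(s) into V.
size 0: {}; under {} V still reaches {Q} ∋ Q.
V↔Q cannot be blocked by any observed set — no back-door set.
{G}: (i) intercepts every directed V→Q path; (ii) no back-door V→{G}; (iii) {V} blocks every back-door {G}→Q. Front-door holds.
P(Q|do(V)) = Σ_{G} P(G|V) Σ_{V'} P(Q|G,V')P(V').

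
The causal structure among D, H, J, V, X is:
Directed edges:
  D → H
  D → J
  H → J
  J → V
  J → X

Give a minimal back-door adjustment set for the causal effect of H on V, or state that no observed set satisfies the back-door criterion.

desc(H)\{H}={J,V,X}; candidates ⊆ {D}.
size 0: {}; under {} H still reaches {D,J,V,X} ∋ V.
{D}: H⊥V given {D} in G with H→· removed — back-door holds.

H→V: minimal back-door set {D}.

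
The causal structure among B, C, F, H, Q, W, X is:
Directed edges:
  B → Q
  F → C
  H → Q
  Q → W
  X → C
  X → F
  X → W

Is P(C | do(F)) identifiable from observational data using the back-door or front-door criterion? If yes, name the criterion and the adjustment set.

desc(F)\{F}={C}; candidates ⊆ {B,H,Q,W,X}.
size 0: {}; under {} F still reaches {C,W,X} ∋ C.
{X}: F⊥C given {X} in G with F→· removed — back-door holds.
P(C|do(F)) = Σ_{X} P(C|F,X)·P(X).

P(C|do(F)): backdoor, adjust for {X}.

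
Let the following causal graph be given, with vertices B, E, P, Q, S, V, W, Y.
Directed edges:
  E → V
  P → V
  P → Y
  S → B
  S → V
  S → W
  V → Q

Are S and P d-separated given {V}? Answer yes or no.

No — S and P are d-connected given {V}.

Bayes-Ball from S | {V} reaches {B,E,P,W,Y}.
P ∈ reach(S|{V}) ⇒ S ⊥̸ P | {V}.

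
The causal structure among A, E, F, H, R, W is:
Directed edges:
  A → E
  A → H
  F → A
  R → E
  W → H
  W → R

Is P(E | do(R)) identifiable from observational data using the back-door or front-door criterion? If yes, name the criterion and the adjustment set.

desc(R)\{R}={E}; candidates ⊆ {A,F,H,W}.
∅: R⊥E given ∅ in G with R→· removed — back-door holds.
P(E|do(R)) = P(E|R) — no adjustment needed.

P(E|do(R)): backdoor, adjust for ∅.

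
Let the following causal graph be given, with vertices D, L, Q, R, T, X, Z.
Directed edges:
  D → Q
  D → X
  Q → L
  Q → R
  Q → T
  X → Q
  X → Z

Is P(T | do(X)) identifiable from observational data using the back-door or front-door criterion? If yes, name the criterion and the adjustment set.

desc(X)\{X}={L,Q,R,T,Z}; candidates ⊆ {D}.
size 0: {}; under {} X still reaches {D,L,Q,R,T} ∋ T.
{D}: X⊥T given {D} in G with X→· removed — back-door holds.
P(T|do(X)) = Σ_{D} P(T|X,D)·P(D).

P(T|do(X)): backdoor, adjust for {D}.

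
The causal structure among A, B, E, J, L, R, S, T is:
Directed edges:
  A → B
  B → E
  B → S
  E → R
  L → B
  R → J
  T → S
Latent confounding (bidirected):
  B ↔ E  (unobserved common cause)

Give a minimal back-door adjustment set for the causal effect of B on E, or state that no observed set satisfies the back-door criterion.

desc(B)\{B}={E,J,R,S}; candidates ⊆ {A,L,T}.
B↔E: latent back-door arc(s) into B.
size 0: {}; under {} B still reaches {A,E,J,L,R} ∋ E.
size 1: {A}, {L}, {T}; under {A} B still reaches {E,J,L,R} ∋ E.
size 2: {A,L}, {A,T}, {L,T}; under {A,L} B still reaches {E,J,R} ∋ E.
B↔E cannot be blocked by any observed set — no back-door set.

B→E: no observed back-door set.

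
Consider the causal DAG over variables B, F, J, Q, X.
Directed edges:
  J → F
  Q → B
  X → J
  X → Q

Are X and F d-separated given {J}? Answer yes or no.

Yes — X ⊥ F | {J}.

Bayes-Ball from X | {J} reaches {B,Q}.
F ∉ reach(X|{J}) ⇒ X ⊥ F | {J}.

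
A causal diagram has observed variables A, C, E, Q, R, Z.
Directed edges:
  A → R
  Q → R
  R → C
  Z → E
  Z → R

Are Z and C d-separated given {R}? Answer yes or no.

Yes — Z ⊥ C | {R}.

Bayes-Ball from Z | {R} reaches {A,E,Q}.
C ∉ reach(Z|{R}) ⇒ Z ⊥ C | {R}.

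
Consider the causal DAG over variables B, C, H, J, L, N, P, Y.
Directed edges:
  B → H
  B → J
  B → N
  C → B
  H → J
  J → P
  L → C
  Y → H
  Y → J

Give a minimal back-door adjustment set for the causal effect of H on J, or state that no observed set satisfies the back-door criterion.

H→J: minimal back-door set {B, Y}.

desc(H)\{H}={J,P}; candidates ⊆ {B,C,L,N,Y}.
size 0: {}; under {} H still reaches {B,C,J,L,N,P,Y} ∋ J.
size 1: {B}, {C}, {L} …(+2); under {B} H still reaches {J,P,Y} ∋ J.
{B,Y}: H⊥J given {B,Y} in G with H→· removed — back-door holds.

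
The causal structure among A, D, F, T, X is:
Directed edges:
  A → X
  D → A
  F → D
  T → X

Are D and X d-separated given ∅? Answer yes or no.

No — D and X are d-connected given ∅.

Bayes-Ball from D | ∅ reaches {A,F,X}.
X ∈ reach(D|∅) ⇒ D ⊥̸ X | ∅.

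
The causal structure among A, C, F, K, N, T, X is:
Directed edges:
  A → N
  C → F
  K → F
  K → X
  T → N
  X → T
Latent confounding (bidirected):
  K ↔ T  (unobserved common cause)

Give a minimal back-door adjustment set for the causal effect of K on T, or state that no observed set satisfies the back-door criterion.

K→T: no observed back-door set.

desc(K)\{K}={F,N,T,X}; candidates ⊆ {A,C}.
K↔T: latent back-door arc(s) into K.
size 0: {}; under {} K still reaches {N,T} ∋ T.
size 1: {A}, {C}; under {A} K still reaches {N,T} ∋ T.
size 2: {A,C}; under {A,C} K still reaches {N,T} ∋ T.
K↔T cannot be blocked by any observed set — no back-door set.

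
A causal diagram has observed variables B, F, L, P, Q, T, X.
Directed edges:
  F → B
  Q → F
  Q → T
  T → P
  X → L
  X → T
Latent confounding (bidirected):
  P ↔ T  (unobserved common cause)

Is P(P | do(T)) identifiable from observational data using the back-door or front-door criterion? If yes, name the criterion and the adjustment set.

P(P|do(T)): not identifiable (no BD/FD set).

desc(T)\{T}={P}; candidates ⊆ {B,F,L,Q,X}.
T↔P: latent back-door arc(s) into T.
size 0: {}; under {} T still reaches {B,F,L,P,Q,X} ∋ P.
size 1: {B}, {F}, {L} …(+2); under {B} T still reaches {F,L,P,Q,X} ∋ P.
size 2: {B,F}, {B,L}, {B,Q} …(+7); under {B,F} T still reaches {L,P,Q,X} ∋ P.
T↔P cannot be blocked by any observed set — no back-door set.
No mediator lies on a directed T→…→P path.
Neither criterion identifies P(P|do(T)) in this graph.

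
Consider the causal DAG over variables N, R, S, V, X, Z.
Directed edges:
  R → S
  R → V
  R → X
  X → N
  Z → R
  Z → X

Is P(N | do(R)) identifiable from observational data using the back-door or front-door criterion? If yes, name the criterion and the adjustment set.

desc(R)\{R}={N,S,V,X}; candidates ⊆ {Z}.
size 0: {}; under {} R still reaches {N,X,Z} ∋ N.
{Z}: R⊥N given {Z} in G with R→· removed — back-door holds.
P(N|do(R)) = Σ_{Z} P(N|R,Z)·P(Z).

P(N|do(R)): backdoor, adjust for {Z}.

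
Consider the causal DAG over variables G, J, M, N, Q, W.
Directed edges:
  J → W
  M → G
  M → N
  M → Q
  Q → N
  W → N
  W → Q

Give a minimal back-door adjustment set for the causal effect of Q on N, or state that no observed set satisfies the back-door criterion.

desc(Q)\{Q}={N}; candidates ⊆ {G,J,M,W}.
size 0: {}; under {} Q still reaches {G,J,M,N,W} ∋ N.
size 1: {G}, {J}, {M} …(+1); under {G} Q still reaches {J,M,N,W} ∋ N.
{M,W}: Q⊥N given {M,W} in G with Q→· removed — back-door holds.

Q→N: minimal back-door set {M, W}.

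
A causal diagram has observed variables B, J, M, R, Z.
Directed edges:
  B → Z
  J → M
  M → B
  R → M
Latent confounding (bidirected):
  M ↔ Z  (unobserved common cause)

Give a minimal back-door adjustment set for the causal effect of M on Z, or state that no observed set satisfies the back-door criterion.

desc(M)\{M}={B,Z}; candidates ⊆ {J,R}.
M↔Z: latent back-door arc(s) into M.
size 0: {}; under {} M still reaches {J,R,Z} ∋ Z.
size 1: {J}, {R}; under {J} M still reaches {R,Z} ∋ Z.
size 2: {J,R}; under {J,R} M still reaches {Z} ∋ Z.
M↔Z cannot be blocked by any observed set — no back-door set.

M→Z: no observed back-door set.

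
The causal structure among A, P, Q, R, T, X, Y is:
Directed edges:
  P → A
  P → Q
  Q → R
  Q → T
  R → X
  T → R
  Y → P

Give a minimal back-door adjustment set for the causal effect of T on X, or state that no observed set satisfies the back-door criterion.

T→X: minimal back-door set {Q}.

desc(T)\{T}={R,X}; candidates ⊆ {A,P,Q,Y}.
size 0: {}; under {} T still reaches {A,P,Q,R,X,Y} ∋ X.
{Q}: T⊥X given {Q} in G with T→· removed — back-door holds.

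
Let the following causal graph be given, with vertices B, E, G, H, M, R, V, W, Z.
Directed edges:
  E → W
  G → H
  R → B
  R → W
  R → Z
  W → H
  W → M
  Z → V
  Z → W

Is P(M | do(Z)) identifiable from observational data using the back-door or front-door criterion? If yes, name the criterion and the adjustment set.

desc(Z)\{Z}={H,M,V,W}; candidates ⊆ {B,E,G,R}.
size 0: {}; under {} Z still reaches {B,H,M,R,W} ∋ M.
{R}: Z⊥M given {R} in G with Z→· removed — back-door holds.
P(M|do(Z)) = Σ_{R} P(M|Z,R)·P(R).

P(M|do(Z)): backdoor, adjust for {R}.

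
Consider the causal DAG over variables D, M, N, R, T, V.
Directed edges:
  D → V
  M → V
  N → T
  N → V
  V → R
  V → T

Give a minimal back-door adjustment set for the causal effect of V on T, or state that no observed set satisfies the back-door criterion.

desc(V)\{V}={R,T}; candidates ⊆ {D,M,N}.
size 0: {}; under {} V still reaches {D,M,N,T} ∋ T.
{N}: V⊥T given {N} in G with V→· removed — back-door holds.

V→T: minimal back-door set {N}.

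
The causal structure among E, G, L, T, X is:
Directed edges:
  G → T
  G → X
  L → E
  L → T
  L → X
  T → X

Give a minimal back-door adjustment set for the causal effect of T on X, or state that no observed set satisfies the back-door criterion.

desc(T)\{T}={X}; candidates ⊆ {E,G,L}.
size 0: {}; under {} T still reaches {E,G,L,X} ∋ X.
size 1: {E}, {G}, {L}; under {E} T still reaches {G,L,X} ∋ X.
{G,L}: T⊥X given {G,L} in G with T→· removed — back-door holds.

T→X: minimal back-door set {G, L}.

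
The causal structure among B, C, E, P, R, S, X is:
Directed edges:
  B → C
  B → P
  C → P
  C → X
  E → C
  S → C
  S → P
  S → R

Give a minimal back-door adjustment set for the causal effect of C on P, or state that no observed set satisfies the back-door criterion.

desc(C)\{C}={P,X}; candidates ⊆ {B,E,R,S}.
size 0: {}; under {} C still reaches {B,E,P,R,S} ∋ P.
size 1: {B}, {E}, {R} …(+1); under {B} C still reaches {E,P,R,S} ∋ P.
{B,S}: C⊥P given {B,S} in G with C→· removed — back-door holds.

C→P: minimal back-door set {B, S}.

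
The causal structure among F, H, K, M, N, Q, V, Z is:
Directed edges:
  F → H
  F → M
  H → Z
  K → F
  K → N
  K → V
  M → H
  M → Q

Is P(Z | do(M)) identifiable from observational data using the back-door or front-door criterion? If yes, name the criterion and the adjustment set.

P(Z|do(M)): backdoor, adjust for {F}.

desc(M)\{M}={H,Q,Z}; candidates ⊆ {F,K,N,V}.
size 0: {}; under {} M still reaches {F,H,K,N,V,Z} ∋ Z.
{F}: M⊥Z given {F} in G with M→· removed — back-door holds.
P(Z|do(M)) = Σ_{F} P(Z|M,F)·P(F).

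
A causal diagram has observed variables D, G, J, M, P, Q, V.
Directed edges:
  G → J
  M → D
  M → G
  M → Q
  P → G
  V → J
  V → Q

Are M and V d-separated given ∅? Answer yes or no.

Bayes-Ball from M | ∅ reaches {D,G,J,Q}.
V ∉ reach(M|∅) ⇒ M ⊥ V | ∅.

Yes — M ⊥ V | ∅.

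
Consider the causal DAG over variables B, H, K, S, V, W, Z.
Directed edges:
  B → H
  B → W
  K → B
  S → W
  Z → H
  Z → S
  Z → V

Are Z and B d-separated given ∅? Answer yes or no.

Bayes-Ball from Z | ∅ reaches {H,S,V,W}.
B ∉ reach(Z|∅) ⇒ Z ⊥ B | ∅.

Yes — Z ⊥ B | ∅.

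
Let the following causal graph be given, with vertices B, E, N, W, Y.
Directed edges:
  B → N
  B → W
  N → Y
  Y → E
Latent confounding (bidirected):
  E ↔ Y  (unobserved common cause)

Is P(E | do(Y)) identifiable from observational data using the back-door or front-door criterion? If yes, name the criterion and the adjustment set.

P(E|do(Y)): not identifiable (no BD/FD set).

desc(Y)\{Y}={E}; candidates ⊆ {B,N,W}.
Y↔E: latent back-door arc(s) into Y.
size 0: {}; under {} Y still reaches {B,E,N,W} ∋ E.
size 1: {B}, {N}, {W}; under {B} Y still reaches {E,N} ∋ E.
size 2: {B,N}, {B,W}, {N,W}; under {B,N} Y still reaches {E} ∋ E.
Y↔E cannot be blocked by any observed set — no back-door set.
No mediator lies on a directed Y→…→E path.
Neither criterion identifies P(E|do(Y)) in this graph.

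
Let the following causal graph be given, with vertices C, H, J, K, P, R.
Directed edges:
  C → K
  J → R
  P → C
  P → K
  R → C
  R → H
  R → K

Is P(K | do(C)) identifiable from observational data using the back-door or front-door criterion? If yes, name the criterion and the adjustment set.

P(K|do(C)): backdoor, adjust for {P, R}.

desc(C)\{C}={K}; candidates ⊆ {H,J,P,R}.
size 0: {}; under {} C still reaches {H,J,K,P,R} ∋ K.
size 1: {H}, {J}, {P} …(+1); under {H} C still reaches {J,K,P,R} ∋ K.
{P,R}: C⊥K given {P,R} in G with C→· removed — back-door holds.
P(K|do(C)) = Σ_{P,R} P(K|C,P,R)·P(P,R).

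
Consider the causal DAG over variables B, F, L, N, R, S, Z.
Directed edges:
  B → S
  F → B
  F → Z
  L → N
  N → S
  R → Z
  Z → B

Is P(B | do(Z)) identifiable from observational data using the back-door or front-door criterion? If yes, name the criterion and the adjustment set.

desc(Z)\{Z}={B,S}; candidates ⊆ {F,L,N,R}.
size 0: {}; under {} Z still reaches {B,F,R,S} ∋ B.
{F}: Z⊥B given {F} in G with Z→· removed — back-door holds.
P(B|do(Z)) = Σ_{F} P(B|Z,F)·P(F).

P(B|do(Z)): backdoor, adjust for {F}.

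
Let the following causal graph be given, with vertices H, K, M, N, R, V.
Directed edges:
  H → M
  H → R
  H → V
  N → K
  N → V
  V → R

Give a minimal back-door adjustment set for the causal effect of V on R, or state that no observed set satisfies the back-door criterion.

desc(V)\{V}={R}; candidates ⊆ {H,K,M,N}.
size 0: {}; under {} V still reaches {H,K,M,N,R} ∋ R.
{H}: V⊥R given {H} in G with V→· removed — back-door holds.

V→R: minimal back-door set {H}.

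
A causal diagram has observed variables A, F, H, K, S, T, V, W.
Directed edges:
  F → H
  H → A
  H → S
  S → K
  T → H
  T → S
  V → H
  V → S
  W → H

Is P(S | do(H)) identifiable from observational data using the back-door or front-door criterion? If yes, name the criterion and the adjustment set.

P(S|do(H)): backdoor, adjust for {T, V}.

desc(H)\{H}={A,K,S}; candidates ⊆ {F,T,V,W}.
size 0: {}; under {} H still reaches {F,K,S,T,V,W} ∋ S.
size 1: {F}, {T}, {V} …(+1); under {F} H still reaches {K,S,T,V,W} ∋ S.
{T,V}: H⊥S given {T,V} in G with H→· removed — back-door holds.
P(S|do(H)) = Σ_{T,V} P(S|H,T,V)·P(T,V).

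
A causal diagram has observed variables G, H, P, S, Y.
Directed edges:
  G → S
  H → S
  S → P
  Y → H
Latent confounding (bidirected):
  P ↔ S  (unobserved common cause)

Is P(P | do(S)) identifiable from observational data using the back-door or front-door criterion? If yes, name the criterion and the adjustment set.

desc(S)\{S}={P}; candidates ⊆ {G,H,Y}.
S↔P: latent back-door arc(s) into S.
size 0: {}; under {} S still reaches {G,H,P,Y} ∋ P.
size 1: {G}, {H}, {Y}; under {G} S still reaches {H,P,Y} ∋ P.
size 2: {G,H}, {G,Y}, {H,Y}; under {G,H} S still reaches {P} ∋ P.
S↔P cannot be blocked by any observed set — no back-door set.
No mediator lies on a directed S→…→P path.
Neither criterion identifies P(P|do(S)) in this graph.

P(P|do(S)): not identifiable (no BD/FD set).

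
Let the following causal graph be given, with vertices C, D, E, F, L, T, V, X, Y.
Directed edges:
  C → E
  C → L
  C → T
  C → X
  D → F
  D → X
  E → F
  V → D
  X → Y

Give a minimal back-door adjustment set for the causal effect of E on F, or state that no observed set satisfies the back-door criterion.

E→F: minimal back-door set ∅.

desc(E)\{E}={F}; candidates ⊆ {C,D,L,T,V,X,Y}.
∅: E⊥F given ∅ in G with E→· removed — back-door holds.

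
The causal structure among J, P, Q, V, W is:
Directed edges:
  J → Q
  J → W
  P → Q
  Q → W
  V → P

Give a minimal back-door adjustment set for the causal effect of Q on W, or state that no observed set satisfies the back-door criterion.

Q→W: minimal back-door set {J}.

desc(Q)\{Q}={W}; candidates ⊆ {J,P,V}.
size 0: {}; under {} Q still reaches {J,P,V,W} ∋ W.
{J}: Q⊥W given {J} in G with Q→· removed — back-door holds.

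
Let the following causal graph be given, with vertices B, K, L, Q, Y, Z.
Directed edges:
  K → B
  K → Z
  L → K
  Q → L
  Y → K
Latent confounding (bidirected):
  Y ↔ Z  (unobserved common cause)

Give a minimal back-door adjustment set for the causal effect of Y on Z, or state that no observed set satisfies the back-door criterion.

Y→Z: no observed back-door set.

desc(Y)\{Y}={B,K,Z}; candidates ⊆ {L,Q}.
Y↔Z: latent back-door arc(s) into Y.
size 0: {}; under {} Y still reaches {Z} ∋ Z.
size 1: {L}, {Q}; under {L} Y still reaches {Z} ∋ Z.
size 2: {L,Q}; under {L,Q} Y still reaches {Z} ∋ Z.
Y↔Z cannot be blocked by any observed set — no back-door set.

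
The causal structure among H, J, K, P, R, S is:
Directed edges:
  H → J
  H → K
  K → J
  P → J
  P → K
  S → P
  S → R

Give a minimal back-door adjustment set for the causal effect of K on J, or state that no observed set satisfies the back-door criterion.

K→J: minimal back-door set {H, P}.

desc(K)\{K}={J}; candidates ⊆ {H,P,R,S}.
size 0: {}; under {} K still reaches {H,J,P,R,S} ∋ J.
size 1: {H}, {P}, {R} …(+1); under {H} K still reaches {J,P,R,S} ∋ J.
{H,P}: K⊥J given {H,P} in G with K→· removed — back-door holds.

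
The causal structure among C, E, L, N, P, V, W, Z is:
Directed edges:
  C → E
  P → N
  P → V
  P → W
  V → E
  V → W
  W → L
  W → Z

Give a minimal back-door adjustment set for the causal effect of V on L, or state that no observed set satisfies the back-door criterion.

V→L: minimal back-door set {P}.

desc(V)\{V}={E,L,W,Z}; candidates ⊆ {C,N,P}.
size 0: {}; under {} V still reaches {L,N,P,W,Z} ∋ L.
{P}: V⊥L given {P} in G with V→· removed — back-door holds.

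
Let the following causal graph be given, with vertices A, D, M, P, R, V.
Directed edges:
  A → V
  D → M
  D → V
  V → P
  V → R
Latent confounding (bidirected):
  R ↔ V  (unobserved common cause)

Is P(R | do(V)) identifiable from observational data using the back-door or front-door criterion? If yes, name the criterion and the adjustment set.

P(R|do(V)): not identifiable (no BD/FD set).

desc(V)\{V}={P,R}; candidates ⊆ {A,D,M}.
V↔R: latent back-door arc(s) into V.
size 0: {}; under {} V still reaches {A,D,M,R} ∋ R.
size 1: {A}, {D}, {M}; under {A} V still reaches {D,M,R} ∋ R.
size 2: {A,D}, {A,M}, {D,M}; under {A,D} V still reaches {R} ∋ R.
V↔R cannot be blocked by any observed set — no back-door set.
No mediator lies on a directed V→…→R path.
Neither criterion identifies P(R|do(V)) in this graph.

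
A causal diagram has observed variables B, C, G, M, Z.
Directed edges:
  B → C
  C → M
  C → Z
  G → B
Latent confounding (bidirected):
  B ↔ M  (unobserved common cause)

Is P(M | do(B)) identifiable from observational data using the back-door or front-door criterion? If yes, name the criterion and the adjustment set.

desc(B)\{B}={C,M,Z}; candidates ⊆ {G}.
B↔M: latent back-door arc(s) into B.
size 0: {}; under {} B still reaches {G,M} ∋ M.
size 1: {G}; under {G} B still reaches {M} ∋ M.
B↔M cannot be blocked by any observed set — no back-door set.
{C}: (i) intercepts every directed B→M path; (ii) no back-door B→{C}; (iii) {B} blocks every back-door {C}→M. Front-door holds.
P(M|do(B)) = Σ_{C} P(C|B) Σ_{B'} P(M|C,B')P(B').

P(M|do(B)): frontdoor, adjust for {C}.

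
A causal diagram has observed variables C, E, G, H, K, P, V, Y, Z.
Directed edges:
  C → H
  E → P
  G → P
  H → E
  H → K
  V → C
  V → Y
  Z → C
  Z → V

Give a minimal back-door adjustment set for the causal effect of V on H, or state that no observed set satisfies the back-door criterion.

desc(V)\{V}={C,E,H,K,P,Y}; candidates ⊆ {G,Z}.
size 0: {}; under {} V still reaches {C,E,H,K,P,Z} ∋ H.
{Z}: V⊥H given {Z} in G with V→· removed — back-door holds.

V→H: minimal back-door set {Z}.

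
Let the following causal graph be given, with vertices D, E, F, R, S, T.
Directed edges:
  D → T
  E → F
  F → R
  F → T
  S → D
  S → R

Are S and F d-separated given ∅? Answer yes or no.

Yes — S ⊥ F | ∅.

Bayes-Ball from S | ∅ reaches {D,R,T}.
F ∉ reach(S|∅) ⇒ S ⊥ F | ∅.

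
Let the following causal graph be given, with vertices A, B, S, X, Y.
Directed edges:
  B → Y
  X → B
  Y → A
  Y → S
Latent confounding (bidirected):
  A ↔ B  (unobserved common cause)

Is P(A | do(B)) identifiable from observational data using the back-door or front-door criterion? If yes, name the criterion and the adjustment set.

P(A|do(B)): frontdoor, adjust for {Y}.

desc(B)\{B}={A,S,Y}; candidates ⊆ {X}.
B↔A: latent back-door arc(s) into B.
size 0: {}; under {} B still reaches {A,X} ∋ A.
size 1: {X}; under {X} B still reaches {A} ∋ A.
B↔A cannot be blocked by any observed set — no back-door set.
{Y}: (i) intercepts every directed B→A path; (ii) no back-door B→{Y}; (iii) {B} blocks every back-door {Y}→A. Front-door holds.
P(A|do(B)) = Σ_{Y} P(Y|B) Σ_{B'} P(A|Y,B')P(B').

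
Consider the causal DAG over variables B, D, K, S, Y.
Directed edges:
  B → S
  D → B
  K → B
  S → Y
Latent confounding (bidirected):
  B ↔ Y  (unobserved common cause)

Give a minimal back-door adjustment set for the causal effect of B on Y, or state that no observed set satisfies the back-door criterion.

B→Y: no observed back-door set.

desc(B)\{B}={S,Y}; candidates ⊆ {D,K}.
B↔Y: latent back-door arc(s) into B.
size 0: {}; under {} B still reaches {D,K,Y} ∋ Y.
size 1: {D}, {K}; under {D} B still reaches {K,Y} ∋ Y.
size 2: {D,K}; under {D,K} B still reaches {Y} ∋ Y.
B↔Y cannot be blocked by any observed set — no back-door set.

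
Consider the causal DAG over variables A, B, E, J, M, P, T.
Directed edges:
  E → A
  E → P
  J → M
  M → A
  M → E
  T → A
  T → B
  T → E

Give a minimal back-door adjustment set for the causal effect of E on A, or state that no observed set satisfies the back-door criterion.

E→A: minimal back-door set {M, T}.

desc(E)\{E}={A,P}; candidates ⊆ {B,J,M,T}.
size 0: {}; under {} E still reaches {A,B,J,M,T} ∋ A.
size 1: {B}, {J}, {M} …(+1); under {B} E still reaches {A,J,M,T} ∋ A.
{M,T}: E⊥A given {M,T} in G with E→· removed — back-door holds.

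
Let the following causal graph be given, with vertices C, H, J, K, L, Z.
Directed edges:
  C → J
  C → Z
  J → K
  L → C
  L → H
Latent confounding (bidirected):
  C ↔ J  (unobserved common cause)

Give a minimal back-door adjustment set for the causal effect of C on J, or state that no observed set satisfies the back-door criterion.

desc(C)\{C}={J,K,Z}; candidates ⊆ {H,L}.
C↔J: latent back-door arc(s) into C.
size 0: {}; under {} C still reaches {H,J,K,L} ∋ J.
size 1: {H}, {L}; under {H} C still reaches {J,K,L} ∋ J.
size 2: {H,L}; under {H,L} C still reaches {J,K} ∋ J.
C↔J cannot be blocked by any observed set — no back-door set.

C→J: no observed back-door set.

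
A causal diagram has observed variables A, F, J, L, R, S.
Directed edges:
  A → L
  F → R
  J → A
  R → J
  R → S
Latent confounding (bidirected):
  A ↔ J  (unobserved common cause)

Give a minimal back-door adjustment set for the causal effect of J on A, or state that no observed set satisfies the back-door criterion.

desc(J)\{J}={A,L}; candidates ⊆ {F,R,S}.
J↔A: latent back-door arc(s) into J.
size 0: {}; under {} J still reaches {A,F,L,R,S} ∋ A.
size 1: {F}, {R}, {S}; under {F} J still reaches {A,L,R,S} ∋ A.
size 2: {F,R}, {F,S}, {R,S}; under {F,R} J still reaches {A,L} ∋ A.
J↔A cannot be blocked by any observed set — no back-door set.

J→A: no observed back-door set.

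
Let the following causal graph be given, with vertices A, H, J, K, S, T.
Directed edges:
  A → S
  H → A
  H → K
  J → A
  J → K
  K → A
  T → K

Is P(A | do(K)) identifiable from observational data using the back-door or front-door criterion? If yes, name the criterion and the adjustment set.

desc(K)\{K}={A,S}; candidates ⊆ {H,J,T}.
size 0: {}; under {} K still reaches {A,H,J,S,T} ∋ A.
size 1: {H}, {J}, {T}; under {H} K still reaches {A,J,S,T} ∋ A.
{H,J}: K⊥A given {H,J} in G with K→· removed — back-door holds.
P(A|do(K)) = Σ_{H,J} P(A|K,H,J)·P(H,J).

P(A|do(K)): backdoor, adjust for {H, J}.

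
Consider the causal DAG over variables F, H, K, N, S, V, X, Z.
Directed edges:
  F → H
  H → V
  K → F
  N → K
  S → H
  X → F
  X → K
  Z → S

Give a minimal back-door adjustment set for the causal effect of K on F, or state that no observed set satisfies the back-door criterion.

desc(K)\{K}={F,H,V}; candidates ⊆ {N,S,X,Z}.
size 0: {}; under {} K still reaches {F,H,N,V,X} ∋ F.
{X}: K⊥F given {X} in G with K→· removed — back-door holds.

K→F: minimal back-door set {X}.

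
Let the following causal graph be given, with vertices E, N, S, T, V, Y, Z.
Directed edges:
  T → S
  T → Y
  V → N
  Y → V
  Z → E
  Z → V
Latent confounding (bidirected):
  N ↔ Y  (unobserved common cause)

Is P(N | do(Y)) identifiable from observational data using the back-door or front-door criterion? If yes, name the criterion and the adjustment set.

P(N|do(Y)): frontdoor, adjust for {V}.

desc(Y)\{Y}={N,V}; candidates ⊆ {E,S,T,Z}.
Y↔N: latent back-door arc(s) into Y.
size 0: {}; under {} Y still reaches {N,S,T} ∋ N.
size 1: {E}, {S}, {T} …(+1); under {E} Y still reaches {N,S,T} ∋ N.
size 2: {E,S}, {E,T}, {E,Z} …(+3); under {E,S} Y still reaches {N,T} ∋ N.
Y↔N cannot be blocked by any observed set — no back-door set.
{V}: (i) intercepts every directed Y→N path; (ii) no back-door Y→{V}; (iii) {Y} blocks every back-door {V}→N. Front-door holds.
P(N|do(Y)) = Σ_{V} P(V|Y) Σ_{Y'} P(N|V,Y')P(Y').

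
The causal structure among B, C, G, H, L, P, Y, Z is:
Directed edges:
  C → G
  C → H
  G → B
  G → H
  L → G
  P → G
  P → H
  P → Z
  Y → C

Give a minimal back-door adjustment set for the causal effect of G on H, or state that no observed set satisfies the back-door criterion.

desc(G)\{G}={B,H}; candidates ⊆ {C,L,P,Y,Z}.
size 0: {}; under {} G still reaches {C,H,L,P,Y,Z} ∋ H.
size 1: {C}, {L}, {P} …(+2); under {C} G still reaches {H,L,P,Z} ∋ H.
{C,P}: G⊥H given {C,P} in G with G→· removed — back-door holds.

G→H: minimal back-door set {C, P}.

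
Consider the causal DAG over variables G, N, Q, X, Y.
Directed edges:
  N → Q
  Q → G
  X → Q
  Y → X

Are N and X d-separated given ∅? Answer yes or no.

Bayes-Ball from N | ∅ reaches {G,Q}.
X ∉ reach(N|∅) ⇒ N ⊥ X | ∅.

Yes — N ⊥ X | ∅.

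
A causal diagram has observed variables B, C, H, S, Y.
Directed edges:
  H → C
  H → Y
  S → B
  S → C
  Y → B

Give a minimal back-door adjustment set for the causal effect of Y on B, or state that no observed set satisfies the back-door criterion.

desc(Y)\{Y}={B}; candidates ⊆ {C,H,S}.
∅: Y⊥B given ∅ in G with Y→· removed — back-door holds.

Y→B: minimal back-door set ∅.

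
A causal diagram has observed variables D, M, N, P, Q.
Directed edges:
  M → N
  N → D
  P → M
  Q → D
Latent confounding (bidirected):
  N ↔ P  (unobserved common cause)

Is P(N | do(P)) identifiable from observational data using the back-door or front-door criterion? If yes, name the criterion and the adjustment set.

P(N|do(P)): frontdoor, adjust for {M}.

desc(P)\{P}={D,M,N}; candidates ⊆ {Q}.
P↔N: latent back-door arc(s) into P.
size 0: {}; under {} P still reaches {D,N} ∋ N.
size 1: {Q}; under {Q} P still reaches {D,N} ∋ N.
P↔N cannot be blocked by any observed set — no back-door set.
{M}: (i) intercepts every directed P→N path; (ii) no back-door P→{M}; (iii) {P} blocks every back-door {M}→N. Front-door holds.
P(N|do(P)) = Σ_{M} P(M|P) Σ_{P'} P(N|M,P')P(P').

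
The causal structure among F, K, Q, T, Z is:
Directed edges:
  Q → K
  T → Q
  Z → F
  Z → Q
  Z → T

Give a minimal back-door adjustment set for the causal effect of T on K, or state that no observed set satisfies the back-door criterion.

desc(T)\{T}={K,Q}; candidates ⊆ {F,Z}.
size 0: {}; under {} T still reaches {F,K,Q,Z} ∋ K.
{Z}: T⊥K given {Z} in G with T→· removed — back-door holds.

T→K: minimal back-door set {Z}.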